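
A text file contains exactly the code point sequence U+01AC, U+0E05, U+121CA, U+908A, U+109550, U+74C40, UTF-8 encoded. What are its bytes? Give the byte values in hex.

C6 AC E0 B8 85 F0 92 87 8A E9 82 8A F4 89 95 90 F1 B4 B1 80

U+01AC: 2-byte form → C6 AC.
U+0E05: 3-byte form → E0 B8 85.
U+121CA: 4-byte form → F0 92 87 8A.
U+908A: 3-byte form → E9 82 8A.
U+109550: 4-byte form → F4 89 95 90.
U+74C40: 4-byte form → F1 B4 B1 80.
Concatenated (20 bytes): C6 AC E0 B8 85 F0 92 87 8A E9 82 8A F4 89 95 90 F1 B4 B1 80.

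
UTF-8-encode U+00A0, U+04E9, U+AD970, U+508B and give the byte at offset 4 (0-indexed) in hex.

0xF2

U+00A0 → 2-byte form C2 A0 at offsets 0–1.
U+04E9 → 2-byte form D3 A9 at offsets 2–3.
U+AD970 → 4-byte form F2 AD A5 B0 at offsets 4–7.
Offset 4 falls in char 3's range; it's byte 1 of F2 AD A5 B0 = 0xF2.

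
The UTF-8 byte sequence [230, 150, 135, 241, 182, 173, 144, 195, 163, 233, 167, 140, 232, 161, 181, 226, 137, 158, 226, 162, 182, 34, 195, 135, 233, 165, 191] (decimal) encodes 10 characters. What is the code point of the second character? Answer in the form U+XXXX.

Offset 0: leading byte 0xE6 = 11100110 → 3-byte char #1 = E6 96 87.
Offset 3: leading byte 0xF1 = 11110001 → 4-byte char #2 = F1 B6 AD 90.
Leading byte 0xF1 = 11110001 matches 11110xxx → 4-byte sequence.
Byte 1: 0xF1 = 11110001, payload 001 (3 bits).
Byte 2: 0xB6 = 10110110 (10xxxxxx ✓), payload 110110.
Byte 3: 0xAD = 10101101 (10xxxxxx ✓), payload 101101.
Byte 4: 0x90 = 10010000 (10xxxxxx ✓), payload 010000.
Concatenate: 001110110101101010000 = 0x76B50 (21 bits → U+76B50).

U+76B50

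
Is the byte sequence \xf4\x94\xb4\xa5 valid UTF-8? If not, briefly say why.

invalid (encodes a value above U+10FFFF)

Leading byte 0xF4 = 11110100 → 4-byte form.
Payload = 0x114D25, which exceeds U+10FFFF, the maximum Unicode code point. (Leading bytes F5–FF, or F4 followed by ≥ 0x90, are invalid.)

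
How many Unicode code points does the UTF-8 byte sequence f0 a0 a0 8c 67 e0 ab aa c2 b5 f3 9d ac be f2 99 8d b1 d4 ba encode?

7

Byte at offset 0: 0xF0 = 11110000 → 4-byte char (#1). Advance 4.
Byte at offset 4: 0x67 = 01100111 → 1-byte char (#2). Advance 1.
Byte at offset 5: 0xE0 = 11100000 → 3-byte char (#3). Advance 3.
Byte at offset 8: 0xC2 = 11000010 → 2-byte char (#4). Advance 2.
Byte at offset 10: 0xF3 = 11110011 → 4-byte char (#5). Advance 4.
Byte at offset 14: 0xF2 = 11110010 → 4-byte char (#6). Advance 4.
Byte at offset 18: 0xD4 = 11010100 → 2-byte char (#7). Advance 2.
Reached end at offset 20 after 7 code points.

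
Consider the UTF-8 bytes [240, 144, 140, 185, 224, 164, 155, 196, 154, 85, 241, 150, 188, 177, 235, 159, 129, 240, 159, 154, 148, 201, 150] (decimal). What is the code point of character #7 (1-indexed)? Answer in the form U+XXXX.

Offset 0: leading byte 0xF0 = 11110000 → 4-byte char #1 = F0 90 8C B9.
Offset 4: leading byte 0xE0 = 11100000 → 3-byte char #2 = E0 A4 9B.
Offset 7: leading byte 0xC4 = 11000100 → 2-byte char #3 = C4 9A.
Offset 9: leading byte 0x55 = 01010101 → 1-byte char #4 = 55.
Offset 10: leading byte 0xF1 = 11110001 → 4-byte char #5 = F1 96 BC B1.
Offset 14: leading byte 0xEB = 11101011 → 3-byte char #6 = EB 9F 81.
Offset 17: leading byte 0xF0 = 11110000 → 4-byte char #7 = F0 9F 9A 94.
Leading byte 0xF0 = 11110000 matches 11110xxx → 4-byte sequence.
Byte 1: 0xF0 = 11110000, payload 000 (3 bits).
Byte 2: 0x9F = 10011111 (10xxxxxx ✓), payload 011111.
Byte 3: 0x9A = 10011010 (10xxxxxx ✓), payload 011010.
Byte 4: 0x94 = 10010100 (10xxxxxx ✓), payload 010100.
Concatenate: 000011111011010010100 = 0x1F694 (21 bits → U+1F694).

U+1F694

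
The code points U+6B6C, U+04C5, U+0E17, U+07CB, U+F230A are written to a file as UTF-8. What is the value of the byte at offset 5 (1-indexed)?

0x85

1-indexed offset 5 is 0-indexed offset 4.
U+6B6C → 3-byte form E6 AD AC at offsets 0–2.
U+04C5 → 2-byte form D3 85 at offsets 3–4.
Offset 4 falls in char 2's range; it's byte 2 of D3 85 = 0x85.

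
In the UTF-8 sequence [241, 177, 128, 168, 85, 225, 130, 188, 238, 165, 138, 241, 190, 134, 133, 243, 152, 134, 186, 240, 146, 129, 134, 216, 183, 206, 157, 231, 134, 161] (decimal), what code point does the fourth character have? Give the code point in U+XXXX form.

U+E94A

Offset 0: leading byte 0xF1 = 11110001 → 4-byte char #1 = F1 B1 80 A8.
Offset 4: leading byte 0x55 = 01010101 → 1-byte char #2 = 55.
Offset 5: leading byte 0xE1 = 11100001 → 3-byte char #3 = E1 82 BC.
Offset 8: leading byte 0xEE = 11101110 → 3-byte char #4 = EE A5 8A.
Leading byte 0xEE = 11101110 matches 1110xxxx → 3-byte sequence.
Byte 1: 0xEE = 11101110, payload 1110 (4 bits).
Byte 2: 0xA5 = 10100101 (10xxxxxx ✓), payload 100101.
Byte 3: 0x8A = 10001010 (10xxxxxx ✓), payload 001010.
Concatenate: 1110100101001010 = 0xE94A (16 bits → U+E94A).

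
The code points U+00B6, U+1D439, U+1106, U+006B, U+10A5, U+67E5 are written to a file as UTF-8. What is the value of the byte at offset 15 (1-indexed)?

1-indexed offset 15 is 0-indexed offset 14.
U+00B6 → 2-byte form C2 B6 at offsets 0–1.
U+1D439 → 4-byte form F0 9D 90 B9 at offsets 2–5.
U+1106 → 3-byte form E1 84 86 at offsets 6–8.
U+006B → 1-byte form 6B at offsets 9–9.
U+10A5 → 3-byte form E1 82 A5 at offsets 10–12.
U+67E5 → 3-byte form E6 9F A5 at offsets 13–15.
Offset 14 falls in char 6's range; it's byte 2 of E6 9F A5 = 0x9F.

0x9F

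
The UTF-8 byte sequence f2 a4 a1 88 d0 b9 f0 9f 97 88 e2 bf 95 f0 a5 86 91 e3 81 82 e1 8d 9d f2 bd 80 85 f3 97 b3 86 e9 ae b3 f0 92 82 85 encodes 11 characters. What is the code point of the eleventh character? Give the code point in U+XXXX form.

Offset 0: leading byte 0xF2 = 11110010 → 4-byte char #1 = F2 A4 A1 88.
Offset 4: leading byte 0xD0 = 11010000 → 2-byte char #2 = D0 B9.
Offset 6: leading byte 0xF0 = 11110000 → 4-byte char #3 = F0 9F 97 88.
Offset 10: leading byte 0xE2 = 11100010 → 3-byte char #4 = E2 BF 95.
Offset 13: leading byte 0xF0 = 11110000 → 4-byte char #5 = F0 A5 86 91.
Offset 17: leading byte 0xE3 = 11100011 → 3-byte char #6 = E3 81 82.
Offset 20: leading byte 0xE1 = 11100001 → 3-byte char #7 = E1 8D 9D.
Offset 23: leading byte 0xF2 = 11110010 → 4-byte char #8 = F2 BD 80 85.
Offset 27: leading byte 0xF3 = 11110011 → 4-byte char #9 = F3 97 B3 86.
Offset 31: leading byte 0xE9 = 11101001 → 3-byte char #10 = E9 AE B3.
Offset 34: leading byte 0xF0 = 11110000 → 4-byte char #11 = F0 92 82 85.
Leading byte 0xF0 = 11110000 matches 11110xxx → 4-byte sequence.
Byte 1: 0xF0 = 11110000, payload 000 (3 bits).
Byte 2: 0x92 = 10010010 (10xxxxxx ✓), payload 010010.
Byte 3: 0x82 = 10000010 (10xxxxxx ✓), payload 000010.
Byte 4: 0x85 = 10000101 (10xxxxxx ✓), payload 000101.
Concatenate: 000010010000010000101 = 0x12085 (21 bits → U+12085).

U+12085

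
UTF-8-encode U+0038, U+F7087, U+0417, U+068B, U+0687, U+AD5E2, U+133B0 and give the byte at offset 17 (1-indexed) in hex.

1-indexed offset 17 is 0-indexed offset 16.
U+0038 → 1-byte form 38 at offsets 0–0.
U+F7087 → 4-byte form F3 B7 82 87 at offsets 1–4.
U+0417 → 2-byte form D0 97 at offsets 5–6.
U+068B → 2-byte form DA 8B at offsets 7–8.
U+0687 → 2-byte form DA 87 at offsets 9–10.
U+AD5E2 → 4-byte form F2 AD 97 A2 at offsets 11–14.
U+133B0 → 4-byte form F0 93 8E B0 at offsets 15–18.
Offset 16 falls in char 7's range; it's byte 2 of F0 93 8E B0 = 0x93.

0x93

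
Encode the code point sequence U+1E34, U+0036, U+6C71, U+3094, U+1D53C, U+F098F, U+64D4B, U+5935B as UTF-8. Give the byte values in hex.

U+1E34: 3-byte form → E1 B8 B4.
U+0036: 1-byte form → 36.
U+6C71: 3-byte form → E6 B1 B1.
U+3094: 3-byte form → E3 82 94.
U+1D53C: 4-byte form → F0 9D 94 BC.
U+F098F: 4-byte form → F3 B0 A6 8F.
U+64D4B: 4-byte form → F1 A4 B5 8B.
U+5935B: 4-byte form → F1 99 8D 9B.
Concatenated (26 bytes): E1 B8 B4 36 E6 B1 B1 E3 82 94 F0 9D 94 BC F3 B0 A6 8F F1 A4 B5 8B F1 99 8D 9B.

E1 B8 B4 36 E6 B1 B1 E3 82 94 F0 9D 94 BC F3 B0 A6 8F F1 A4 B5 8B F1 99 8D 9B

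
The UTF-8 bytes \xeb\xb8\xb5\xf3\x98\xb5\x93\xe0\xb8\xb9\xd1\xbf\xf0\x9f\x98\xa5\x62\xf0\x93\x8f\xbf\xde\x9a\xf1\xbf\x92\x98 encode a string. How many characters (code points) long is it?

Byte at offset 0: 0xEB = 11101011 → 3-byte char (#1). Advance 3.
Byte at offset 3: 0xF3 = 11110011 → 4-byte char (#2). Advance 4.
Byte at offset 7: 0xE0 = 11100000 → 3-byte char (#3). Advance 3.
Byte at offset 10: 0xD1 = 11010001 → 2-byte char (#4). Advance 2.
Byte at offset 12: 0xF0 = 11110000 → 4-byte char (#5). Advance 4.
Byte at offset 16: 0x62 = 01100010 → 1-byte char (#6). Advance 1.
Byte at offset 17: 0xF0 = 11110000 → 4-byte char (#7). Advance 4.
Byte at offset 21: 0xDE = 11011110 → 2-byte char (#8). Advance 2.
Byte at offset 23: 0xF1 = 11110001 → 4-byte char (#9). Advance 4.
Reached end at offset 27 after 9 code points.

9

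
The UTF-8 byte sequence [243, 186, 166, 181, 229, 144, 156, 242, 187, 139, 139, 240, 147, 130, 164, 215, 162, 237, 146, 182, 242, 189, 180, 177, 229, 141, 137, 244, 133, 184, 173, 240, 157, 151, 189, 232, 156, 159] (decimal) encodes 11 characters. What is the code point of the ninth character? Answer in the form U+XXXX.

U+105E2D

Offset 0: leading byte 0xF3 = 11110011 → 4-byte char #1 = F3 BA A6 B5.
Offset 4: leading byte 0xE5 = 11100101 → 3-byte char #2 = E5 90 9C.
Offset 7: leading byte 0xF2 = 11110010 → 4-byte char #3 = F2 BB 8B 8B.
Offset 11: leading byte 0xF0 = 11110000 → 4-byte char #4 = F0 93 82 A4.
Offset 15: leading byte 0xD7 = 11010111 → 2-byte char #5 = D7 A2.
Offset 17: leading byte 0xED = 11101101 → 3-byte char #6 = ED 92 B6.
Offset 20: leading byte 0xF2 = 11110010 → 4-byte char #7 = F2 BD B4 B1.
Offset 24: leading byte 0xE5 = 11100101 → 3-byte char #8 = E5 8D 89.
Offset 27: leading byte 0xF4 = 11110100 → 4-byte char #9 = F4 85 B8 AD.
Leading byte 0xF4 = 11110100 matches 11110xxx → 4-byte sequence.
Byte 1: 0xF4 = 11110100, payload 100 (3 bits).
Byte 2: 0x85 = 10000101 (10xxxxxx ✓), payload 000101.
Byte 3: 0xB8 = 10111000 (10xxxxxx ✓), payload 111000.
Byte 4: 0xAD = 10101101 (10xxxxxx ✓), payload 101101.
Concatenate: 100000101111000101101 = 0x105E2D (21 bits → U+105E2D).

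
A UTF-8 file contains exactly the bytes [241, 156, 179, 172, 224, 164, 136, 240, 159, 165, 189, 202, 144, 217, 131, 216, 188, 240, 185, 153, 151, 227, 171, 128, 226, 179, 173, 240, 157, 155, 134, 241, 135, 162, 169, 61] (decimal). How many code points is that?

Byte at offset 0: 0xF1 = 11110001 → 4-byte char (#1). Advance 4.
Byte at offset 4: 0xE0 = 11100000 → 3-byte char (#2). Advance 3.
Byte at offset 7: 0xF0 = 11110000 → 4-byte char (#3). Advance 4.
Byte at offset 11: 0xCA = 11001010 → 2-byte char (#4). Advance 2.
Byte at offset 13: 0xD9 = 11011001 → 2-byte char (#5). Advance 2.
Byte at offset 15: 0xD8 = 11011000 → 2-byte char (#6). Advance 2.
Byte at offset 17: 0xF0 = 11110000 → 4-byte char (#7). Advance 4.
Byte at offset 21: 0xE3 = 11100011 → 3-byte char (#8). Advance 3.
Byte at offset 24: 0xE2 = 11100010 → 3-byte char (#9). Advance 3.
Byte at offset 27: 0xF0 = 11110000 → 4-byte char (#10). Advance 4.
Byte at offset 31: 0xF1 = 11110001 → 4-byte char (#11). Advance 4.
Byte at offset 35: 0x3D = 00111101 → 1-byte char (#12). Advance 1.
Reached end at offset 36 after 12 code points.

12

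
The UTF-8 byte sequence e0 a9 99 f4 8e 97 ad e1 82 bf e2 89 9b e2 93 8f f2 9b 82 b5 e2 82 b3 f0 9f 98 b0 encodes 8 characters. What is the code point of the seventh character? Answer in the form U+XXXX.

Offset 0: leading byte 0xE0 = 11100000 → 3-byte char #1 = E0 A9 99.
Offset 3: leading byte 0xF4 = 11110100 → 4-byte char #2 = F4 8E 97 AD.
Offset 7: leading byte 0xE1 = 11100001 → 3-byte char #3 = E1 82 BF.
Offset 10: leading byte 0xE2 = 11100010 → 3-byte char #4 = E2 89 9B.
Offset 13: leading byte 0xE2 = 11100010 → 3-byte char #5 = E2 93 8F.
Offset 16: leading byte 0xF2 = 11110010 → 4-byte char #6 = F2 9B 82 B5.
Offset 20: leading byte 0xE2 = 11100010 → 3-byte char #7 = E2 82 B3.
Leading byte 0xE2 = 11100010 matches 1110xxxx → 3-byte sequence.
Byte 1: 0xE2 = 11100010, payload 0010 (4 bits).
Byte 2: 0x82 = 10000010 (10xxxxxx ✓), payload 000010.
Byte 3: 0xB3 = 10110011 (10xxxxxx ✓), payload 110011.
Concatenate: 0010000010110011 = 0x20B3 (16 bits → U+20B3).

U+20B3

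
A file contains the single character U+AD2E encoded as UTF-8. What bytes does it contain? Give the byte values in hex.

U+AD2E = 0xAD2E = 44334 decimal. In range U+0800–U+FFFF → 3-byte form: 1110xxxx 10xxxxxx 10xxxxxx.
Binary (16 bits): 1010110100101110.
Split 4+6+6: 1010 | 110100 | 101110.
Byte 1: 11101010 = 0xEA.
Byte 2: 10110100 = 0xB4.
Byte 3: 10101110 = 0xAE.

EA B4 AE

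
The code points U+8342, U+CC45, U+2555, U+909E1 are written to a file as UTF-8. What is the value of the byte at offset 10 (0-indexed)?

0x90

U+8342 → 3-byte form E8 8D 82 at offsets 0–2.
U+CC45 → 3-byte form EC B1 85 at offsets 3–5.
U+2555 → 3-byte form E2 95 95 at offsets 6–8.
U+909E1 → 4-byte form F2 90 A7 A1 at offsets 9–12.
Offset 10 falls in char 4's range; it's byte 2 of F2 90 A7 A1 = 0x90.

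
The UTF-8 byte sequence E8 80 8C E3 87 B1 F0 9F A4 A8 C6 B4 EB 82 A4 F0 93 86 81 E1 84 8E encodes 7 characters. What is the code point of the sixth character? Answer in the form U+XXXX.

U+13181

Offset 0: leading byte 0xE8 = 11101000 → 3-byte char #1 = E8 80 8C.
Offset 3: leading byte 0xE3 = 11100011 → 3-byte char #2 = E3 87 B1.
Offset 6: leading byte 0xF0 = 11110000 → 4-byte char #3 = F0 9F A4 A8.
Offset 10: leading byte 0xC6 = 11000110 → 2-byte char #4 = C6 B4.
Offset 12: leading byte 0xEB = 11101011 → 3-byte char #5 = EB 82 A4.
Offset 15: leading byte 0xF0 = 11110000 → 4-byte char #6 = F0 93 86 81.
Leading byte 0xF0 = 11110000 matches 11110xxx → 4-byte sequence.
Byte 1: 0xF0 = 11110000, payload 000 (3 bits).
Byte 2: 0x93 = 10010011 (10xxxxxx ✓), payload 010011.
Byte 3: 0x86 = 10000110 (10xxxxxx ✓), payload 000110.
Byte 4: 0x81 = 10000001 (10xxxxxx ✓), payload 000001.
Concatenate: 000010011000110000001 = 0x13181 (21 bits → U+13181).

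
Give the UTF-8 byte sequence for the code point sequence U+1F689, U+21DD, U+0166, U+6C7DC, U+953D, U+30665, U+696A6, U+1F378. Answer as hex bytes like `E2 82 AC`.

F0 9F 9A 89 E2 87 9D C5 A6 F1 AC 9F 9C E9 94 BD F0 B0 99 A5 F1 A9 9A A6 F0 9F 8D B8

U+1F689: 4-byte form → F0 9F 9A 89.
U+21DD: 3-byte form → E2 87 9D.
U+0166: 2-byte form → C5 A6.
U+6C7DC: 4-byte form → F1 AC 9F 9C.
U+953D: 3-byte form → E9 94 BD.
U+30665: 4-byte form → F0 B0 99 A5.
U+696A6: 4-byte form → F1 A9 9A A6.
U+1F378: 4-byte form → F0 9F 8D B8.
Concatenated (28 bytes): F0 9F 9A 89 E2 87 9D C5 A6 F1 AC 9F 9C E9 94 BD F0 B0 99 A5 F1 A9 9A A6 F0 9F 8D B8.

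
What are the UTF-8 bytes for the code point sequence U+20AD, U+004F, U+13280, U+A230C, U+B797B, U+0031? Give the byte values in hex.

E2 82 AD 4F F0 93 8A 80 F2 A2 8C 8C F2 B7 A5 BB 31

U+20AD: 3-byte form → E2 82 AD.
U+004F: 1-byte form → 4F.
U+13280: 4-byte form → F0 93 8A 80.
U+A230C: 4-byte form → F2 A2 8C 8C.
U+B797B: 4-byte form → F2 B7 A5 BB.
U+0031: 1-byte form → 31.
Concatenated (17 bytes): E2 82 AD 4F F0 93 8A 80 F2 A2 8C 8C F2 B7 A5 BB 31.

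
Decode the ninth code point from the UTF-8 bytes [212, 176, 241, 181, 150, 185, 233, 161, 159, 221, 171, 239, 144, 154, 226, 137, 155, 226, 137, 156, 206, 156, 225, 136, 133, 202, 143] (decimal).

U+1205

Offset 0: leading byte 0xD4 = 11010100 → 2-byte char #1 = D4 B0.
Offset 2: leading byte 0xF1 = 11110001 → 4-byte char #2 = F1 B5 96 B9.
Offset 6: leading byte 0xE9 = 11101001 → 3-byte char #3 = E9 A1 9F.
Offset 9: leading byte 0xDD = 11011101 → 2-byte char #4 = DD AB.
Offset 11: leading byte 0xEF = 11101111 → 3-byte char #5 = EF 90 9A.
Offset 14: leading byte 0xE2 = 11100010 → 3-byte char #6 = E2 89 9B.
Offset 17: leading byte 0xE2 = 11100010 → 3-byte char #7 = E2 89 9C.
Offset 20: leading byte 0xCE = 11001110 → 2-byte char #8 = CE 9C.
Offset 22: leading byte 0xE1 = 11100001 → 3-byte char #9 = E1 88 85.
Leading byte 0xE1 = 11100001 matches 1110xxxx → 3-byte sequence.
Byte 1: 0xE1 = 11100001, payload 0001 (4 bits).
Byte 2: 0x88 = 10001000 (10xxxxxx ✓), payload 001000.
Byte 3: 0x85 = 10000101 (10xxxxxx ✓), payload 000101.
Concatenate: 0001001000000101 = 0x1205 (16 bits → U+1205).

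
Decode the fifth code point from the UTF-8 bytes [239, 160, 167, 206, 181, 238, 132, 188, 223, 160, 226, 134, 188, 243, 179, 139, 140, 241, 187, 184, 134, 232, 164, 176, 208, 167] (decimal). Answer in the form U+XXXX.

Offset 0: leading byte 0xEF = 11101111 → 3-byte char #1 = EF A0 A7.
Offset 3: leading byte 0xCE = 11001110 → 2-byte char #2 = CE B5.
Offset 5: leading byte 0xEE = 11101110 → 3-byte char #3 = EE 84 BC.
Offset 8: leading byte 0xDF = 11011111 → 2-byte char #4 = DF A0.
Offset 10: leading byte 0xE2 = 11100010 → 3-byte char #5 = E2 86 BC.
Leading byte 0xE2 = 11100010 matches 1110xxxx → 3-byte sequence.
Byte 1: 0xE2 = 11100010, payload 0010 (4 bits).
Byte 2: 0x86 = 10000110 (10xxxxxx ✓), payload 000110.
Byte 3: 0xBC = 10111100 (10xxxxxx ✓), payload 111100.
Concatenate: 0010000110111100 = 0x21BC (16 bits → U+21BC).

U+21BC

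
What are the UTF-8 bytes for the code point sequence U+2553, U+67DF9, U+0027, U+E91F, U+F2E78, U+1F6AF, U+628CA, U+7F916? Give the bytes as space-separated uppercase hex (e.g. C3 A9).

E2 95 93 F1 A7 B7 B9 27 EE A4 9F F3 B2 B9 B8 F0 9F 9A AF F1 A2 A3 8A F1 BF A4 96

U+2553: 3-byte form → E2 95 93.
U+67DF9: 4-byte form → F1 A7 B7 B9.
U+0027: 1-byte form → 27.
U+E91F: 3-byte form → EE A4 9F.
U+F2E78: 4-byte form → F3 B2 B9 B8.
U+1F6AF: 4-byte form → F0 9F 9A AF.
U+628CA: 4-byte form → F1 A2 A3 8A.
U+7F916: 4-byte form → F1 BF A4 96.
Concatenated (27 bytes): E2 95 93 F1 A7 B7 B9 27 EE A4 9F F3 B2 B9 B8 F0 9F 9A AF F1 A2 A3 8A F1 BF A4 96.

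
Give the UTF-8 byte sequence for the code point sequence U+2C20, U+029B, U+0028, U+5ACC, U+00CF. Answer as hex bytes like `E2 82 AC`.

E2 B0 A0 CA 9B 28 E5 AB 8C C3 8F

U+2C20: 3-byte form → E2 B0 A0.
U+029B: 2-byte form → CA 9B.
U+0028: 1-byte form → 28.
U+5ACC: 3-byte form → E5 AB 8C.
U+00CF: 2-byte form → C3 8F.
Concatenated (11 bytes): E2 B0 A0 CA 9B 28 E5 AB 8C C3 8F.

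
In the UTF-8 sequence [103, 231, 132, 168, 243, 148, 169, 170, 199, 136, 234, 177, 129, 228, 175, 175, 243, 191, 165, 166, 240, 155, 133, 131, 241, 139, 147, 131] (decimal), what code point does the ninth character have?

U+4B4C3

Offset 0: leading byte 0x67 = 01100111 → 1-byte char #1 = 67.
Offset 1: leading byte 0xE7 = 11100111 → 3-byte char #2 = E7 84 A8.
Offset 4: leading byte 0xF3 = 11110011 → 4-byte char #3 = F3 94 A9 AA.
Offset 8: leading byte 0xC7 = 11000111 → 2-byte char #4 = C7 88.
Offset 10: leading byte 0xEA = 11101010 → 3-byte char #5 = EA B1 81.
Offset 13: leading byte 0xE4 = 11100100 → 3-byte char #6 = E4 AF AF.
Offset 16: leading byte 0xF3 = 11110011 → 4-byte char #7 = F3 BF A5 A6.
Offset 20: leading byte 0xF0 = 11110000 → 4-byte char #8 = F0 9B 85 83.
Offset 24: leading byte 0xF1 = 11110001 → 4-byte char #9 = F1 8B 93 83.
Leading byte 0xF1 = 11110001 matches 11110xxx → 4-byte sequence.
Byte 1: 0xF1 = 11110001, payload 001 (3 bits).
Byte 2: 0x8B = 10001011 (10xxxxxx ✓), payload 001011.
Byte 3: 0x93 = 10010011 (10xxxxxx ✓), payload 010011.
Byte 4: 0x83 = 10000011 (10xxxxxx ✓), payload 000011.
Concatenate: 001001011010011000011 = 0x4B4C3 (21 bits → U+4B4C3).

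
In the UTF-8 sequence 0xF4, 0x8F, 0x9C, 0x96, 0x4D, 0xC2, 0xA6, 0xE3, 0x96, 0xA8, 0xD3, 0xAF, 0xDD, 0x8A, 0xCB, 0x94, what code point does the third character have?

U+00A6

Offset 0: leading byte 0xF4 = 11110100 → 4-byte char #1 = F4 8F 9C 96.
Offset 4: leading byte 0x4D = 01001101 → 1-byte char #2 = 4D.
Offset 5: leading byte 0xC2 = 11000010 → 2-byte char #3 = C2 A6.
Leading byte 0xC2 = 11000010 matches 110xxxxx → 2-byte sequence.
Byte 1: 0xC2 = 11000010, payload 00010 (5 bits).
Byte 2: 0xA6 = 10100110 (10xxxxxx ✓), payload 100110.
Concatenate: 00010100110 = 0xA6 (11 bits → U+00A6).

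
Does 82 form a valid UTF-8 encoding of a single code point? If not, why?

invalid (continuation byte with no leading byte)

Byte 0x82 = 10000010 has the form 10xxxxxx — a continuation byte — but there is no preceding leading byte.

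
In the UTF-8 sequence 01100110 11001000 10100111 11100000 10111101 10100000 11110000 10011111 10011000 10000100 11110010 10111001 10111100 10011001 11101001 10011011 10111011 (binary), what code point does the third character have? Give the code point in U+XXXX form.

Offset 0: leading byte 0x66 = 01100110 → 1-byte char #1 = 66.
Offset 1: leading byte 0xC8 = 11001000 → 2-byte char #2 = C8 A7.
Offset 3: leading byte 0xE0 = 11100000 → 3-byte char #3 = E0 BD A0.
Leading byte 0xE0 = 11100000 matches 1110xxxx → 3-byte sequence.
Byte 1: 0xE0 = 11100000, payload 0000 (4 bits).
Byte 2: 0xBD = 10111101 (10xxxxxx ✓), payload 111101.
Byte 3: 0xA0 = 10100000 (10xxxxxx ✓), payload 100000.
Concatenate: 0000111101100000 = 0xF60 (16 bits → U+0F60).

U+0F60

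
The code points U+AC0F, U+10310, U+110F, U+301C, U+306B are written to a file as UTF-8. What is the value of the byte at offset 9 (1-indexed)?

1-indexed offset 9 is 0-indexed offset 8.
U+AC0F → 3-byte form EA B0 8F at offsets 0–2.
U+10310 → 4-byte form F0 90 8C 90 at offsets 3–6.
U+110F → 3-byte form E1 84 8F at offsets 7–9.
Offset 8 falls in char 3's range; it's byte 2 of E1 84 8F = 0x84.

0x84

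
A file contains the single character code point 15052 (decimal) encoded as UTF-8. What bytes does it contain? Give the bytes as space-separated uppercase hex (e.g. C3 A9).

E3 AB 8C

U+3ACC = 0x3ACC = 15052 decimal. In range U+0800–U+FFFF → 3-byte form: 1110xxxx 10xxxxxx 10xxxxxx.
Binary (16 bits): 0011101011001100.
Split 4+6+6: 0011 | 101011 | 001100.
Byte 1: 11100011 = 0xE3.
Byte 2: 10101011 = 0xAB.
Byte 3: 10001100 = 0x8C.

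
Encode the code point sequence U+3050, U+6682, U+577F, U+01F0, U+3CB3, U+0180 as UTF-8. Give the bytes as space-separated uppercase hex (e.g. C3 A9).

U+3050: 3-byte form → E3 81 90.
U+6682: 3-byte form → E6 9A 82.
U+577F: 3-byte form → E5 9D BF.
U+01F0: 2-byte form → C7 B0.
U+3CB3: 3-byte form → E3 B2 B3.
U+0180: 2-byte form → C6 80.
Concatenated (16 bytes): E3 81 90 E6 9A 82 E5 9D BF C7 B0 E3 B2 B3 C6 80.

E3 81 90 E6 9A 82 E5 9D BF C7 B0 E3 B2 B3 C6 80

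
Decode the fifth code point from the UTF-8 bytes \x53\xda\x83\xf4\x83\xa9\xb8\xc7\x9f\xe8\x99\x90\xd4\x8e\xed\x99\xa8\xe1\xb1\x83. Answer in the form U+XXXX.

U+8650

Offset 0: leading byte 0x53 = 01010011 → 1-byte char #1 = 53.
Offset 1: leading byte 0xDA = 11011010 → 2-byte char #2 = DA 83.
Offset 3: leading byte 0xF4 = 11110100 → 4-byte char #3 = F4 83 A9 B8.
Offset 7: leading byte 0xC7 = 11000111 → 2-byte char #4 = C7 9F.
Offset 9: leading byte 0xE8 = 11101000 → 3-byte char #5 = E8 99 90.
Leading byte 0xE8 = 11101000 matches 1110xxxx → 3-byte sequence.
Byte 1: 0xE8 = 11101000, payload 1000 (4 bits).
Byte 2: 0x99 = 10011001 (10xxxxxx ✓), payload 011001.
Byte 3: 0x90 = 10010000 (10xxxxxx ✓), payload 010000.
Concatenate: 1000011001010000 = 0x8650 (16 bits → U+8650).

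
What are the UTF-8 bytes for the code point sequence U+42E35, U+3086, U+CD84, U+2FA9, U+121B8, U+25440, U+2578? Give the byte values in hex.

F1 82 B8 B5 E3 82 86 EC B6 84 E2 BE A9 F0 92 86 B8 F0 A5 91 80 E2 95 B8

U+42E35: 4-byte form → F1 82 B8 B5.
U+3086: 3-byte form → E3 82 86.
U+CD84: 3-byte form → EC B6 84.
U+2FA9: 3-byte form → E2 BE A9.
U+121B8: 4-byte form → F0 92 86 B8.
U+25440: 4-byte form → F0 A5 91 80.
U+2578: 3-byte form → E2 95 B8.
Concatenated (24 bytes): F1 82 B8 B5 E3 82 86 EC B6 84 E2 BE A9 F0 92 86 B8 F0 A5 91 80 E2 95 B8.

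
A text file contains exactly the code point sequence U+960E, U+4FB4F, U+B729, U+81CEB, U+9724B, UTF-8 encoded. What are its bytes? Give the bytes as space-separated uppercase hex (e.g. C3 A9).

E9 98 8E F1 8F AD 8F EB 9C A9 F2 81 B3 AB F2 97 89 8B

U+960E: 3-byte form → E9 98 8E.
U+4FB4F: 4-byte form → F1 8F AD 8F.
U+B729: 3-byte form → EB 9C A9.
U+81CEB: 4-byte form → F2 81 B3 AB.
U+9724B: 4-byte form → F2 97 89 8B.
Concatenated (18 bytes): E9 98 8E F1 8F AD 8F EB 9C A9 F2 81 B3 AB F2 97 89 8B.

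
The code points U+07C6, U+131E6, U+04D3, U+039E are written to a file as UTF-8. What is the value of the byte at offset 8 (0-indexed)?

U+07C6 → 2-byte form DF 86 at offsets 0–1.
U+131E6 → 4-byte form F0 93 87 A6 at offsets 2–5.
U+04D3 → 2-byte form D3 93 at offsets 6–7.
U+039E → 2-byte form CE 9E at offsets 8–9.
Offset 8 falls in char 4's range; it's byte 1 of CE 9E = 0xCE.

0xCE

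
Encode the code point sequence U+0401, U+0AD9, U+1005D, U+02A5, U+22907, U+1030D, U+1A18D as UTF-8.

D0 81 E0 AB 99 F0 90 81 9D CA A5 F0 A2 A4 87 F0 90 8C 8D F0 9A 86 8D

U+0401: 2-byte form → D0 81.
U+0AD9: 3-byte form → E0 AB 99.
U+1005D: 4-byte form → F0 90 81 9D.
U+02A5: 2-byte form → CA A5.
U+22907: 4-byte form → F0 A2 A4 87.
U+1030D: 4-byte form → F0 90 8C 8D.
U+1A18D: 4-byte form → F0 9A 86 8D.
Concatenated (23 bytes): D0 81 E0 AB 99 F0 90 81 9D CA A5 F0 A2 A4 87 F0 90 8C 8D F0 9A 86 8D.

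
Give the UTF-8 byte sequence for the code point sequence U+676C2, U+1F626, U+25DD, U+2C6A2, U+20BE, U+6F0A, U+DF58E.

F1 A7 9B 82 F0 9F 98 A6 E2 97 9D F0 AC 9A A2 E2 82 BE E6 BC 8A F3 9F 96 8E

U+676C2: 4-byte form → F1 A7 9B 82.
U+1F626: 4-byte form → F0 9F 98 A6.
U+25DD: 3-byte form → E2 97 9D.
U+2C6A2: 4-byte form → F0 AC 9A A2.
U+20BE: 3-byte form → E2 82 BE.
U+6F0A: 3-byte form → E6 BC 8A.
U+DF58E: 4-byte form → F3 9F 96 8E.
Concatenated (25 bytes): F1 A7 9B 82 F0 9F 98 A6 E2 97 9D F0 AC 9A A2 E2 82 BE E6 BC 8A F3 9F 96 8E.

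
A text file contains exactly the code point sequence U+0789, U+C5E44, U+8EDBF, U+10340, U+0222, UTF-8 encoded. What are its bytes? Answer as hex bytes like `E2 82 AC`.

U+0789: 2-byte form → DE 89.
U+C5E44: 4-byte form → F3 85 B9 84.
U+8EDBF: 4-byte form → F2 8E B6 BF.
U+10340: 4-byte form → F0 90 8D 80.
U+0222: 2-byte form → C8 A2.
Concatenated (16 bytes): DE 89 F3 85 B9 84 F2 8E B6 BF F0 90 8D 80 C8 A2.

DE 89 F3 85 B9 84 F2 8E B6 BF F0 90 8D 80 C8 A2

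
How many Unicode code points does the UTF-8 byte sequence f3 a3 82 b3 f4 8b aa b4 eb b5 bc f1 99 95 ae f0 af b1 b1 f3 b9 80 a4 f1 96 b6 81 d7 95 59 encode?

9

Byte at offset 0: 0xF3 = 11110011 → 4-byte char (#1). Advance 4.
Byte at offset 4: 0xF4 = 11110100 → 4-byte char (#2). Advance 4.
Byte at offset 8: 0xEB = 11101011 → 3-byte char (#3). Advance 3.
Byte at offset 11: 0xF1 = 11110001 → 4-byte char (#4). Advance 4.
Byte at offset 15: 0xF0 = 11110000 → 4-byte char (#5). Advance 4.
Byte at offset 19: 0xF3 = 11110011 → 4-byte char (#6). Advance 4.
Byte at offset 23: 0xF1 = 11110001 → 4-byte char (#7). Advance 4.
Byte at offset 27: 0xD7 = 11010111 → 2-byte char (#8). Advance 2.
Byte at offset 29: 0x59 = 01011001 → 1-byte char (#9). Advance 1.
Reached end at offset 30 after 9 code points.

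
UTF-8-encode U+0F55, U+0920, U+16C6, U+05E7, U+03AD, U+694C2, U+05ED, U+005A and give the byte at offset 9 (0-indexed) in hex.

U+0F55 → 3-byte form E0 BD 95 at offsets 0–2.
U+0920 → 3-byte form E0 A4 A0 at offsets 3–5.
U+16C6 → 3-byte form E1 9B 86 at offsets 6–8.
U+05E7 → 2-byte form D7 A7 at offsets 9–10.
Offset 9 falls in char 4's range; it's byte 1 of D7 A7 = 0xD7.

0xD7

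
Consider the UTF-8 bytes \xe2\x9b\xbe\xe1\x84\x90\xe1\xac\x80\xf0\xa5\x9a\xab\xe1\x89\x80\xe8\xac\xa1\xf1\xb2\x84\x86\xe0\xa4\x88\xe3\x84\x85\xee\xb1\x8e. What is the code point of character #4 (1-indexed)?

U+256AB

Offset 0: leading byte 0xE2 = 11100010 → 3-byte char #1 = E2 9B BE.
Offset 3: leading byte 0xE1 = 11100001 → 3-byte char #2 = E1 84 90.
Offset 6: leading byte 0xE1 = 11100001 → 3-byte char #3 = E1 AC 80.
Offset 9: leading byte 0xF0 = 11110000 → 4-byte char #4 = F0 A5 9A AB.
Leading byte 0xF0 = 11110000 matches 11110xxx → 4-byte sequence.
Byte 1: 0xF0 = 11110000, payload 000 (3 bits).
Byte 2: 0xA5 = 10100101 (10xxxxxx ✓), payload 100101.
Byte 3: 0x9A = 10011010 (10xxxxxx ✓), payload 011010.
Byte 4: 0xAB = 10101011 (10xxxxxx ✓), payload 101011.
Concatenate: 000100101011010101011 = 0x256AB (21 bits → U+256AB).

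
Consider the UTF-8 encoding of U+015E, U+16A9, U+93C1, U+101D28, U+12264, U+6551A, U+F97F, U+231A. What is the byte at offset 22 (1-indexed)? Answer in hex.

1-indexed offset 22 is 0-indexed offset 21.
U+015E → 2-byte form C5 9E at offsets 0–1.
U+16A9 → 3-byte form E1 9A A9 at offsets 2–4.
U+93C1 → 3-byte form E9 8F 81 at offsets 5–7.
U+101D28 → 4-byte form F4 81 B4 A8 at offsets 8–11.
U+12264 → 4-byte form F0 92 89 A4 at offsets 12–15.
U+6551A → 4-byte form F1 A5 94 9A at offsets 16–19.
U+F97F → 3-byte form EF A5 BF at offsets 20–22.
Offset 21 falls in char 7's range; it's byte 2 of EF A5 BF = 0xA5.

0xA5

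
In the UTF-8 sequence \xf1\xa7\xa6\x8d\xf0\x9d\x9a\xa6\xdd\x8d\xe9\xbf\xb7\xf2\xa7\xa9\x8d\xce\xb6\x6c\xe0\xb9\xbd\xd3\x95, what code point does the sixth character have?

U+03B6

Offset 0: leading byte 0xF1 = 11110001 → 4-byte char #1 = F1 A7 A6 8D.
Offset 4: leading byte 0xF0 = 11110000 → 4-byte char #2 = F0 9D 9A A6.
Offset 8: leading byte 0xDD = 11011101 → 2-byte char #3 = DD 8D.
Offset 10: leading byte 0xE9 = 11101001 → 3-byte char #4 = E9 BF B7.
Offset 13: leading byte 0xF2 = 11110010 → 4-byte char #5 = F2 A7 A9 8D.
Offset 17: leading byte 0xCE = 11001110 → 2-byte char #6 = CE B6.
Leading byte 0xCE = 11001110 matches 110xxxxx → 2-byte sequence.
Byte 1: 0xCE = 11001110, payload 01110 (5 bits).
Byte 2: 0xB6 = 10110110 (10xxxxxx ✓), payload 110110.
Concatenate: 01110110110 = 0x3B6 (11 bits → U+03B6).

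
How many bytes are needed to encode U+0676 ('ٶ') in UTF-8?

2

U+0676 = 0x676. UTF-8 uses 1 byte below 0x80, 2 below 0x800, 3 below 0x10000, 4 up to 0x10FFFF. 0x676 is in U+0080–U+07FF → 2 bytes.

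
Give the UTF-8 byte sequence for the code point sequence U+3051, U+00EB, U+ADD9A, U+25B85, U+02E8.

E3 81 91 C3 AB F2 AD B6 9A F0 A5 AE 85 CB A8

U+3051: 3-byte form → E3 81 91.
U+00EB: 2-byte form → C3 AB.
U+ADD9A: 4-byte form → F2 AD B6 9A.
U+25B85: 4-byte form → F0 A5 AE 85.
U+02E8: 2-byte form → CB A8.
Concatenated (15 bytes): E3 81 91 C3 AB F2 AD B6 9A F0 A5 AE 85 CB A8.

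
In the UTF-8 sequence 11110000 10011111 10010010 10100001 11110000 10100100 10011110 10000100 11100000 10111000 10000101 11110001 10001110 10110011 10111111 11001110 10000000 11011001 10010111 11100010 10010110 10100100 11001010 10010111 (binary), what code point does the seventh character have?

Offset 0: leading byte 0xF0 = 11110000 → 4-byte char #1 = F0 9F 92 A1.
Offset 4: leading byte 0xF0 = 11110000 → 4-byte char #2 = F0 A4 9E 84.
Offset 8: leading byte 0xE0 = 11100000 → 3-byte char #3 = E0 B8 85.
Offset 11: leading byte 0xF1 = 11110001 → 4-byte char #4 = F1 8E B3 BF.
Offset 15: leading byte 0xCE = 11001110 → 2-byte char #5 = CE 80.
Offset 17: leading byte 0xD9 = 11011001 → 2-byte char #6 = D9 97.
Offset 19: leading byte 0xE2 = 11100010 → 3-byte char #7 = E2 96 A4.
Leading byte 0xE2 = 11100010 matches 1110xxxx → 3-byte sequence.
Byte 1: 0xE2 = 11100010, payload 0010 (4 bits).
Byte 2: 0x96 = 10010110 (10xxxxxx ✓), payload 010110.
Byte 3: 0xA4 = 10100100 (10xxxxxx ✓), payload 100100.
Concatenate: 0010010110100100 = 0x25A4 (16 bits → U+25A4).

U+25A4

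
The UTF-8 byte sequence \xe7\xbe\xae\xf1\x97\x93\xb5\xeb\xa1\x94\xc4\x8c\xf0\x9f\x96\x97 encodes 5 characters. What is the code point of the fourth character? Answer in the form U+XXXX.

U+010C

Offset 0: leading byte 0xE7 = 11100111 → 3-byte char #1 = E7 BE AE.
Offset 3: leading byte 0xF1 = 11110001 → 4-byte char #2 = F1 97 93 B5.
Offset 7: leading byte 0xEB = 11101011 → 3-byte char #3 = EB A1 94.
Offset 10: leading byte 0xC4 = 11000100 → 2-byte char #4 = C4 8C.
Leading byte 0xC4 = 11000100 matches 110xxxxx → 2-byte sequence.
Byte 1: 0xC4 = 11000100, payload 00100 (5 bits).
Byte 2: 0x8C = 10001100 (10xxxxxx ✓), payload 001100.
Concatenate: 00100001100 = 0x10C (11 bits → U+010C).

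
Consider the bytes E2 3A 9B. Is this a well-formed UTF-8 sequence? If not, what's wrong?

Leading byte 0xE2 = 11100010 → 3-byte form.
Byte 2 is 0x3A = 00111010, which is not 10xxxxxx — expected a continuation byte.

invalid (non-continuation byte where continuation expected)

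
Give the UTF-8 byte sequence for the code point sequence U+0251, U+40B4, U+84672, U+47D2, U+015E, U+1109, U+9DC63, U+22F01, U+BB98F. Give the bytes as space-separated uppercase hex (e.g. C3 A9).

U+0251: 2-byte form → C9 91.
U+40B4: 3-byte form → E4 82 B4.
U+84672: 4-byte form → F2 84 99 B2.
U+47D2: 3-byte form → E4 9F 92.
U+015E: 2-byte form → C5 9E.
U+1109: 3-byte form → E1 84 89.
U+9DC63: 4-byte form → F2 9D B1 A3.
U+22F01: 4-byte form → F0 A2 BC 81.
U+BB98F: 4-byte form → F2 BB A6 8F.
Concatenated (29 bytes): C9 91 E4 82 B4 F2 84 99 B2 E4 9F 92 C5 9E E1 84 89 F2 9D B1 A3 F0 A2 BC 81 F2 BB A6 8F.

C9 91 E4 82 B4 F2 84 99 B2 E4 9F 92 C5 9E E1 84 89 F2 9D B1 A3 F0 A2 BC 81 F2 BB A6 8F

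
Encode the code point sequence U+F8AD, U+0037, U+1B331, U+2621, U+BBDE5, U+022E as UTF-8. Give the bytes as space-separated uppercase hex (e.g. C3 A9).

U+F8AD: 3-byte form → EF A2 AD.
U+0037: 1-byte form → 37.
U+1B331: 4-byte form → F0 9B 8C B1.
U+2621: 3-byte form → E2 98 A1.
U+BBDE5: 4-byte form → F2 BB B7 A5.
U+022E: 2-byte form → C8 AE.
Concatenated (17 bytes): EF A2 AD 37 F0 9B 8C B1 E2 98 A1 F2 BB B7 A5 C8 AE.

EF A2 AD 37 F0 9B 8C B1 E2 98 A1 F2 BB B7 A5 C8 AE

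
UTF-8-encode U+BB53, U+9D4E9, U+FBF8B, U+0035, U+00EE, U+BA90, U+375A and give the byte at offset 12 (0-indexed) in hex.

0xC3

U+BB53 → 3-byte form EB AD 93 at offsets 0–2.
U+9D4E9 → 4-byte form F2 9D 93 A9 at offsets 3–6.
U+FBF8B → 4-byte form F3 BB BE 8B at offsets 7–10.
U+0035 → 1-byte form 35 at offsets 11–11.
U+00EE → 2-byte form C3 AE at offsets 12–13.
Offset 12 falls in char 5's range; it's byte 1 of C3 AE = 0xC3.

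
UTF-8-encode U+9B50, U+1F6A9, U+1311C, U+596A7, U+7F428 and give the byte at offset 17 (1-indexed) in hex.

0xBF

1-indexed offset 17 is 0-indexed offset 16.
U+9B50 → 3-byte form E9 AD 90 at offsets 0–2.
U+1F6A9 → 4-byte form F0 9F 9A A9 at offsets 3–6.
U+1311C → 4-byte form F0 93 84 9C at offsets 7–10.
U+596A7 → 4-byte form F1 99 9A A7 at offsets 11–14.
U+7F428 → 4-byte form F1 BF 90 A8 at offsets 15–18.
Offset 16 falls in char 5's range; it's byte 2 of F1 BF 90 A8 = 0xBF.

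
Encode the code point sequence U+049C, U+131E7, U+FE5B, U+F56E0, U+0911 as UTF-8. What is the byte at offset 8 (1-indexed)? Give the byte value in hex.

0xB9

1-indexed offset 8 is 0-indexed offset 7.
U+049C → 2-byte form D2 9C at offsets 0–1.
U+131E7 → 4-byte form F0 93 87 A7 at offsets 2–5.
U+FE5B → 3-byte form EF B9 9B at offsets 6–8.
Offset 7 falls in char 3's range; it's byte 2 of EF B9 9B = 0xB9.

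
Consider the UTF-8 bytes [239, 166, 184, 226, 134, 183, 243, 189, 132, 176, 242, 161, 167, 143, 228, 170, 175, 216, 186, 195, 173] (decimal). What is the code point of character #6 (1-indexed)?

U+063A

Offset 0: leading byte 0xEF = 11101111 → 3-byte char #1 = EF A6 B8.
Offset 3: leading byte 0xE2 = 11100010 → 3-byte char #2 = E2 86 B7.
Offset 6: leading byte 0xF3 = 11110011 → 4-byte char #3 = F3 BD 84 B0.
Offset 10: leading byte 0xF2 = 11110010 → 4-byte char #4 = F2 A1 A7 8F.
Offset 14: leading byte 0xE4 = 11100100 → 3-byte char #5 = E4 AA AF.
Offset 17: leading byte 0xD8 = 11011000 → 2-byte char #6 = D8 BA.
Leading byte 0xD8 = 11011000 matches 110xxxxx → 2-byte sequence.
Byte 1: 0xD8 = 11011000, payload 11000 (5 bits).
Byte 2: 0xBA = 10111010 (10xxxxxx ✓), payload 111010.
Concatenate: 11000111010 = 0x63A (11 bits → U+063A).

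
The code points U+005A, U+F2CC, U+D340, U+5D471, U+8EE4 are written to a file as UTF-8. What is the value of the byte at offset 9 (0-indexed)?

0x91

U+005A → 1-byte form 5A at offsets 0–0.
U+F2CC → 3-byte form EF 8B 8C at offsets 1–3.
U+D340 → 3-byte form ED 8D 80 at offsets 4–6.
U+5D471 → 4-byte form F1 9D 91 B1 at offsets 7–10.
Offset 9 falls in char 4's range; it's byte 3 of F1 9D 91 B1 = 0x91.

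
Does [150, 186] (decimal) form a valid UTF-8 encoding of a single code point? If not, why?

invalid (continuation byte with no leading byte)

Byte 0x96 = 10010110 has the form 10xxxxxx — a continuation byte — but there is no preceding leading byte.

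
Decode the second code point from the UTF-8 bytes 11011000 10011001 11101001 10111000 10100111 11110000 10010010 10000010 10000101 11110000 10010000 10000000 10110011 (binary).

Offset 0: leading byte 0xD8 = 11011000 → 2-byte char #1 = D8 99.
Offset 2: leading byte 0xE9 = 11101001 → 3-byte char #2 = E9 B8 A7.
Leading byte 0xE9 = 11101001 matches 1110xxxx → 3-byte sequence.
Byte 1: 0xE9 = 11101001, payload 1001 (4 bits).
Byte 2: 0xB8 = 10111000 (10xxxxxx ✓), payload 111000.
Byte 3: 0xA7 = 10100111 (10xxxxxx ✓), payload 100111.
Concatenate: 1001111000100111 = 0x9E27 (16 bits → U+9E27).

U+9E27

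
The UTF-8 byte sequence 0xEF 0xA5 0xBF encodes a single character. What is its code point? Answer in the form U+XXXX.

U+F97F

Leading byte 0xEF = 11101111 matches 1110xxxx → 3-byte sequence.
Byte 1: 0xEF = 11101111, payload 1111 (4 bits).
Byte 2: 0xA5 = 10100101 (10xxxxxx ✓), payload 100101.
Byte 3: 0xBF = 10111111 (10xxxxxx ✓), payload 111111.
Concatenate: 1111100101111111 = 0xF97F (16 bits → U+F97F).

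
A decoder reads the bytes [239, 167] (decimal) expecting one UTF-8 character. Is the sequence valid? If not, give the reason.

Leading byte 0xEF = 11101111 → 3-byte form, but only 2 bytes are present.

invalid (sequence truncated)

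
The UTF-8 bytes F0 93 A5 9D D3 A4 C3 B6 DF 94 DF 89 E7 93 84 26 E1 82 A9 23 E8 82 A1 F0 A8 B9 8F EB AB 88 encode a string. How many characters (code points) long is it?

12

Byte at offset 0: 0xF0 = 11110000 → 4-byte char (#1). Advance 4.
Byte at offset 4: 0xD3 = 11010011 → 2-byte char (#2). Advance 2.
Byte at offset 6: 0xC3 = 11000011 → 2-byte char (#3). Advance 2.
Byte at offset 8: 0xDF = 11011111 → 2-byte char (#4). Advance 2.
Byte at offset 10: 0xDF = 11011111 → 2-byte char (#5). Advance 2.
Byte at offset 12: 0xE7 = 11100111 → 3-byte char (#6). Advance 3.
Byte at offset 15: 0x26 = 00100110 → 1-byte char (#7). Advance 1.
Byte at offset 16: 0xE1 = 11100001 → 3-byte char (#8). Advance 3.
Byte at offset 19: 0x23 = 00100011 → 1-byte char (#9). Advance 1.
Byte at offset 20: 0xE8 = 11101000 → 3-byte char (#10). Advance 3.
Byte at offset 23: 0xF0 = 11110000 → 4-byte char (#11). Advance 4.
Byte at offset 27: 0xEB = 11101011 → 3-byte char (#12). Advance 3.
Reached end at offset 30 after 12 code points.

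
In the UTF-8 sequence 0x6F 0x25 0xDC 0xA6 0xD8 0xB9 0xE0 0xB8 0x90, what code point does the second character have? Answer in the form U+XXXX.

U+0025

Offset 0: leading byte 0x6F = 01101111 → 1-byte char #1 = 6F.
Offset 1: leading byte 0x25 = 00100101 → 1-byte char #2 = 25.
Leading byte 0x25 = 00100101 matches 0xxxxxxx → 1-byte sequence.
Byte 1: 0x25 = 00100101, payload 0100101 (7 bits).
Concatenate: 0100101 = 0x25 (7 bits → U+0025).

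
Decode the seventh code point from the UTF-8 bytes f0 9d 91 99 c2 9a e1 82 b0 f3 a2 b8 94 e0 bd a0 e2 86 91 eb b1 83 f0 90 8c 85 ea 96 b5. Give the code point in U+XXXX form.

Offset 0: leading byte 0xF0 = 11110000 → 4-byte char #1 = F0 9D 91 99.
Offset 4: leading byte 0xC2 = 11000010 → 2-byte char #2 = C2 9A.
Offset 6: leading byte 0xE1 = 11100001 → 3-byte char #3 = E1 82 B0.
Offset 9: leading byte 0xF3 = 11110011 → 4-byte char #4 = F3 A2 B8 94.
Offset 13: leading byte 0xE0 = 11100000 → 3-byte char #5 = E0 BD A0.
Offset 16: leading byte 0xE2 = 11100010 → 3-byte char #6 = E2 86 91.
Offset 19: leading byte 0xEB = 11101011 → 3-byte char #7 = EB B1 83.
Leading byte 0xEB = 11101011 matches 1110xxxx → 3-byte sequence.
Byte 1: 0xEB = 11101011, payload 1011 (4 bits).
Byte 2: 0xB1 = 10110001 (10xxxxxx ✓), payload 110001.
Byte 3: 0x83 = 10000011 (10xxxxxx ✓), payload 000011.
Concatenate: 1011110001000011 = 0xBC43 (16 bits → U+BC43).

U+BC43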